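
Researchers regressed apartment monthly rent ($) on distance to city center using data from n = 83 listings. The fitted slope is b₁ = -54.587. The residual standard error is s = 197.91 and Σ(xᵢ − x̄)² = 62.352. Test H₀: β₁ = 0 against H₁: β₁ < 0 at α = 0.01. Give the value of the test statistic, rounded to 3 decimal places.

SE(b₁) = s/√Sₓₓ = 197.91/√62.352 = 25.0635.
t = -54.587 / 25.0635 = -2.178.
df = n − 2 = 81.
One-sided p ≈ 0.0162, which is ≥ 0.01, so fail to reject H₀.
The data do not give significant evidence that the true slope on distance to city center is negative.

t = -2.178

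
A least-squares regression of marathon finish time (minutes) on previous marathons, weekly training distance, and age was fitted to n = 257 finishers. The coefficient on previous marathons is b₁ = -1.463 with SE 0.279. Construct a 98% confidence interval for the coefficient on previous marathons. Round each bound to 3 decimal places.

df = n − k − 1 = 257 − 3 − 1 = 253.
t* = t_{0.01, 253} = 2.341177.
Margin = t* × SE = 2.341177 × 0.279 = 0.65319.
CI: -1.463 ± 0.65319 → (-2.116, -0.810).
With 98% confidence, each one-unit increase in previous marathons is associated with a change of between -2.116 and -0.810 minutes in marathon finish time, holding the other predictors fixed.

(-2.116, -0.810)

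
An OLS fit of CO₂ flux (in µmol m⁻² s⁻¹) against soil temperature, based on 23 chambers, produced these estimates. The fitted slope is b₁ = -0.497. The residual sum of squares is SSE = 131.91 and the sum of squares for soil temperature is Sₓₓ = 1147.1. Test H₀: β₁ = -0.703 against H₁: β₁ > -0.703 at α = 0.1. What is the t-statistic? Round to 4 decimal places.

MSE = SSE/(n − 2) = 131.91/21 = 6.28143.
SE(b₁) = √(MSE/Sₓₓ) = √(6.28143/1147.1) = 0.0739995.
t = (-0.497 − (-0.703)) / 0.0739995 = 2.7838.
df = n − 2 = 21.
One-sided p ≈ 0.0056, which is < 0.1, so reject H₀.
There is evidence that the true slope on soil temperature exceeds -0.703 µmol m⁻² s⁻¹ per unit.

t = 2.7838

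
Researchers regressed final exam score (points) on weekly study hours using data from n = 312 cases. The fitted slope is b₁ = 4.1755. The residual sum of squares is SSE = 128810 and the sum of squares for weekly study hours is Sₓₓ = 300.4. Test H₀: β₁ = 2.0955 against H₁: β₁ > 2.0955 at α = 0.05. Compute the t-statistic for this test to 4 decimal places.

t = 1.7686

MSE = SSE/(n − 2) = 128810/310 = 415.516.
SE(b₁) = √(MSE/Sₓₓ) = √(415.516/300.4) = 1.1761.
t = (4.1755 − 2.0955) / 1.1761 = 1.7686.
df = n − 2 = 310.
One-sided p ≈ 0.0390, which is < 0.05, so reject H₀.
There is evidence that the true slope on weekly study hours exceeds 2.0955 points per unit.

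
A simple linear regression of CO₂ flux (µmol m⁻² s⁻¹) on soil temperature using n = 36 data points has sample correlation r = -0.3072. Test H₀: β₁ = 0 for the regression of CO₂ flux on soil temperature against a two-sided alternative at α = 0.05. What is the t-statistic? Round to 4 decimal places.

t = r·√(n − 2)/√(1 − r²) = -0.3072·√34/√0.905628 = -1.8823.
df = n − 2 = 34.
Two-sided p ≈ 0.0684, which is ≥ 0.05, so fail to reject H₀.
The data do not give significant evidence of a linear association between soil temperature and CO₂ flux.

t = -1.8823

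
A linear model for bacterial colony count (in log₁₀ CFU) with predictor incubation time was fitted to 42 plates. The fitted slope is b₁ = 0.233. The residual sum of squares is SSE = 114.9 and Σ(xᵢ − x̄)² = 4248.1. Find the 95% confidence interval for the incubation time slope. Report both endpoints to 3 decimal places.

MSE = SSE/(n − 2) = 114.9/40 = 2.8725.
SE(b₁) = √(MSE/Sₓₓ) = √(2.8725/4248.1) = 0.0260036.
df = n − 2 = 40.
t* = t_{0.025, 40} = 2.021075.
Margin = t* × SE = 2.021075 × 0.0260036 = 0.05256.
CI: 0.233 ± 0.05256 → (0.180, 0.286).
With 95% confidence, each one-unit increase in incubation time is associated with a change of between 0.180 and 0.286 log₁₀ CFU in bacterial colony count.

(0.180, 0.286)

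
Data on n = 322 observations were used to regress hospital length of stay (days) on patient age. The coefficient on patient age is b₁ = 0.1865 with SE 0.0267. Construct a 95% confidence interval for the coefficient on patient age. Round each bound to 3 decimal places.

(0.134, 0.239)

df = n − 2 = 322 − 2 = 320.
t* = t_{0.025, 320} = 1.967405.
Margin = t* × SE = 1.967405 × 0.0267 = 0.05253.
CI: 0.1865 ± 0.05253 → (0.134, 0.239).
With 95% confidence, each one-unit increase in patient age is associated with a change of between 0.134 and 0.239 days in hospital length of stay.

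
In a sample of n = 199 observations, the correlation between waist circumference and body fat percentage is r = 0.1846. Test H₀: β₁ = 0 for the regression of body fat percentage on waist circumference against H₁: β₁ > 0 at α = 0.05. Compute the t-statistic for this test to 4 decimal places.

t = r·√(n − 2)/√(1 − r²) = 0.1846·√197/√0.965923 = 2.6363.
df = n − 2 = 197.
One-sided p ≈ 0.0045, which is < 0.05, so reject H₀.
There is evidence of a linear association between waist circumference and body fat percentage.

t = 2.6363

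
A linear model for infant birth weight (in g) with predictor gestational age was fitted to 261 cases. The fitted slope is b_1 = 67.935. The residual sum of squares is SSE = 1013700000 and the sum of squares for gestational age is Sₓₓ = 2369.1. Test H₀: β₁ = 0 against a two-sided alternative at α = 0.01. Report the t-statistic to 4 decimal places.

t = 1.6714

MSE = SSE/(n − 2) = 1013700000/259 = 3.9139e+06.
SE(b_1) = √(MSE/Sₓₓ) = √(3.9139e+06/2369.1) = 40.6456.
t = 67.935 / 40.6456 = 1.6714.
df = n − 2 = 259.
Two-sided p ≈ 0.0959, which is ≥ 0.01, so fail to reject H₀.
The data do not give significant evidence of an association between gestational age and infant birth weight.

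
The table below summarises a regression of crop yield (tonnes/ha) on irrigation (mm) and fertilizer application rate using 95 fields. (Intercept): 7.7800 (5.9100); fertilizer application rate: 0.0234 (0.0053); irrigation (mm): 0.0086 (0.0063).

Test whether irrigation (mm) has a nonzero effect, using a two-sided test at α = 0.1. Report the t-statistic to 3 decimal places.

Read off: b = 0.0086, SE = 0.0063 for irrigation (mm).
H₀: β₁ = 0 vs H₁: β₁ ≠ 0.
t = 0.0086 / 0.0063 = 1.365.
df = n − k − 1 = 95 − 2 − 1 = 92.
Two-sided p ≈ 0.1756, which is ≥ 0.1, so fail to reject H₀.
The data do not give significant evidence of an association between irrigation (mm) and crop yield, after adjusting for the other predictors.

t = 1.365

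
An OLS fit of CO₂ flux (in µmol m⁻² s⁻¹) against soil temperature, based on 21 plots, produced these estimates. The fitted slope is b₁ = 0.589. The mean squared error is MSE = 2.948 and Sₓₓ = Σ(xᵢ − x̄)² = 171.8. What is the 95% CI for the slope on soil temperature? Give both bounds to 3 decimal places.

(0.315, 0.863)

SE(b₁) = √(MSE/Sₓₓ) = √(2.948/171.8) = 0.130994.
df = n − 2 = 19.
t* = t_{0.025, 19} = 2.093024.
Margin = t* × SE = 2.093024 × 0.130994 = 0.27417.
CI: 0.589 ± 0.27417 → (0.315, 0.863).
With 95% confidence, each one-unit increase in soil temperature is associated with a change of between 0.315 and 0.863 µmol m⁻² s⁻¹ in CO₂ flux.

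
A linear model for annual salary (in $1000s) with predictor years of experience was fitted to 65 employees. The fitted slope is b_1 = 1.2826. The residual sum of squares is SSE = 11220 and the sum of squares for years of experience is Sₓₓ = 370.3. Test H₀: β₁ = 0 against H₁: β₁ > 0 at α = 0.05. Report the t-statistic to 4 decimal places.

t = 1.8494

MSE = SSE/(n − 2) = 11220/63 = 178.095.
SE(b_1) = √(MSE/Sₓₓ) = √(178.095/370.3) = 0.693505.
t = 1.2826 / 0.693505 = 1.8494.
df = n − 2 = 63.
One-sided p ≈ 0.0345, which is < 0.05, so reject H₀.
There is evidence that the true slope on years of experience is positive.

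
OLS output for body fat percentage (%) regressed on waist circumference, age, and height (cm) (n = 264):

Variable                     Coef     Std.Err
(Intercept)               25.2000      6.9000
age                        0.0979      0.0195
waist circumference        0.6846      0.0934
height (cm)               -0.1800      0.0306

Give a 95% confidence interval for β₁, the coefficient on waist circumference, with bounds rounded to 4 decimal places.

(0.5007, 0.8685)

Read off: b = 0.6846, SE = 0.0934 for waist circumference.
df = n − k − 1 = 264 − 3 − 1 = 260.
t* = t_{0.025, 260} = 1.96913.
Margin = t* × SE = 1.96913 × 0.0934 = 0.183917.
CI: 0.6846 ± 0.183917 → (0.5007, 0.8685).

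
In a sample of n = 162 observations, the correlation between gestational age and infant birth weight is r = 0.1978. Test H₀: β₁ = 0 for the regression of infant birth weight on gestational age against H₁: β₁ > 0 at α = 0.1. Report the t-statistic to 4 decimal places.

t = 2.5524

t = r·√(n − 2)/√(1 − r²) = 0.1978·√160/√0.960875 = 2.5524.
df = n − 2 = 160.
One-sided p ≈ 0.0058, which is < 0.1, so reject H₀.
There is evidence of a linear association between gestational age and infant birth weight.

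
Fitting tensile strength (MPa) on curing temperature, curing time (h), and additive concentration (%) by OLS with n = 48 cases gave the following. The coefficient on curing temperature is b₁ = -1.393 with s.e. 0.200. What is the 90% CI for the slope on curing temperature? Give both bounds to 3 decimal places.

(-1.729, -1.057)

df = n − k − 1 = 48 − 3 − 1 = 44.
t* = t_{0.05, 44} = 1.68023.
Margin = t* × SE = 1.68023 × 0.200 = 0.33605.
CI: -1.393 ± 0.33605 → (-1.729, -1.057).
With 90% confidence, each one-unit increase in curing temperature is associated with a change of between -1.729 and -1.057 MPa in tensile strength, holding the other predictors fixed.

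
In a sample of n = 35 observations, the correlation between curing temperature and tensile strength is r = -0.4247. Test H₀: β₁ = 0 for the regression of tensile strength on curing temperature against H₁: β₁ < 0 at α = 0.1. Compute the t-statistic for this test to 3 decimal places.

t = r·√(n − 2)/√(1 − r²) = -0.4247·√33/√0.81963 = -2.695.
df = n − 2 = 33.
One-sided p ≈ 0.0055, which is < 0.1, so reject H₀.
There is evidence of a linear association between curing temperature and tensile strength.

t = -2.695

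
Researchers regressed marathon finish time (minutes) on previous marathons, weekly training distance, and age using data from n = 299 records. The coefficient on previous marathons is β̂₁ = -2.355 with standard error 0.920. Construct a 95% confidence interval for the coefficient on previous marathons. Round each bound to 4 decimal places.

df = n − k − 1 = 299 − 3 − 1 = 295.
t* = t_{0.025, 295} = 1.968038.
Margin = t* × SE = 1.968038 × 0.920 = 1.810595.
CI: -2.355 ± 1.810595 → (-4.1656, -0.5444).
With 95% confidence, each one-unit increase in previous marathons is associated with a change of between -4.1656 and -0.5444 minutes in marathon finish time, holding the other predictors fixed.

(-4.1656, -0.5444)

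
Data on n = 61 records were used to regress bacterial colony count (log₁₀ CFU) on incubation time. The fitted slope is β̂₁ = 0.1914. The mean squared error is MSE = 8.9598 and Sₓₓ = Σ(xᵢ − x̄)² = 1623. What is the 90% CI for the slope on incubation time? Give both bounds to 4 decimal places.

(0.0672, 0.3156)

SE(β̂₁) = √(MSE/Sₓₓ) = √(8.9598/1623) = 0.0743002.
df = n − 2 = 59.
t* = t_{0.05, 59} = 1.671093.
Margin = t* × SE = 1.671093 × 0.0743002 = 0.124163.
CI: 0.1914 ± 0.124163 → (0.0672, 0.3156).
With 90% confidence, each one-unit increase in incubation time is associated with a change of between 0.0672 and 0.3156 log₁₀ CFU in bacterial colony count.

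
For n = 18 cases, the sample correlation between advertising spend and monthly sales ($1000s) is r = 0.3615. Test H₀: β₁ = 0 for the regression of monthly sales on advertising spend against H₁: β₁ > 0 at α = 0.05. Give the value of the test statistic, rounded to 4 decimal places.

t = 1.5509

t = r·√(n − 2)/√(1 − r²) = 0.3615·√16/√0.869318 = 1.5509.
df = n − 2 = 16.
One-sided p ≈ 0.0702, which is ≥ 0.05, so fail to reject H₀.
The data do not give significant evidence of a linear association between advertising spend and monthly sales.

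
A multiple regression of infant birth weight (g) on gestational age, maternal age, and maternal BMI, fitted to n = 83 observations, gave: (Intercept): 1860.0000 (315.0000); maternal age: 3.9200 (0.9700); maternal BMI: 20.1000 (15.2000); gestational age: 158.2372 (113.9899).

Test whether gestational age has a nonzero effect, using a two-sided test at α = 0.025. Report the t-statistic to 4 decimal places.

t = 1.3882

Read off: b = 158.2372, SE = 113.9899 for gestational age.
H₀: β₁ = 0 vs H₁: β₁ ≠ 0.
t = 158.2372 / 113.9899 = 1.3882.
df = n − k − 1 = 83 − 3 − 1 = 79.
Two-sided p ≈ 0.1690, which is ≥ 0.025, so fail to reject H₀.
The data do not give significant evidence of an association between gestational age and infant birth weight, after adjusting for the other predictors.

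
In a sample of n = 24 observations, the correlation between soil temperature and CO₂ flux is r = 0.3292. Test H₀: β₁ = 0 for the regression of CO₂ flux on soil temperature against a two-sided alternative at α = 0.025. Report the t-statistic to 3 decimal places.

t = r·√(n − 2)/√(1 − r²) = 0.3292·√22/√0.891627 = 1.635.
df = n − 2 = 22.
Two-sided p ≈ 0.1162, which is ≥ 0.025, so fail to reject H₀.
The data do not give significant evidence of a linear association between soil temperature and CO₂ flux.

t = 1.635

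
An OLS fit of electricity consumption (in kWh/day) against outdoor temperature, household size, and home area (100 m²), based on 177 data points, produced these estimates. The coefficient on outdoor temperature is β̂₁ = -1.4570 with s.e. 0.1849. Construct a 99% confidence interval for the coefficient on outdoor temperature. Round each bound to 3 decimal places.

df = n − k − 1 = 177 − 3 − 1 = 173.
t* = t_{0.005, 173} = 2.604546.
Margin = t* × SE = 2.604546 × 0.1849 = 0.48158.
CI: -1.4570 ± 0.48158 → (-1.939, -0.975).
With 99% confidence, each one-unit increase in outdoor temperature is associated with a change of between -1.939 and -0.975 kWh/day in electricity consumption, holding the other predictors fixed.

(-1.939, -0.975)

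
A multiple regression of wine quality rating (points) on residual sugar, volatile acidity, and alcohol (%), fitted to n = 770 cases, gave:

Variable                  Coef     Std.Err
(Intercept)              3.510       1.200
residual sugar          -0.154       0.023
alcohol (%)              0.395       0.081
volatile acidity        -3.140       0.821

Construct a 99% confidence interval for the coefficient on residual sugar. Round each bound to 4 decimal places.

Read off: b = -0.154, SE = 0.023 for residual sugar.
df = n − k − 1 = 770 − 3 − 1 = 766.
t* = t_{0.005, 766} = 2.582263.
Margin = t* × SE = 2.582263 × 0.023 = 0.059392.
CI: -0.154 ± 0.059392 → (-0.2134, -0.0946).

(-0.2134, -0.0946)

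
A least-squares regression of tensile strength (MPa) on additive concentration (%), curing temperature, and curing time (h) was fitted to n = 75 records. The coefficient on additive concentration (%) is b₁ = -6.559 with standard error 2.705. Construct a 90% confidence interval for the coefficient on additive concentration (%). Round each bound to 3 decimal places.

(-11.067, -2.051)

df = n − k − 1 = 75 − 3 − 1 = 71.
t* = t_{0.05, 71} = 1.6666.
Margin = t* × SE = 1.6666 × 2.705 = 4.50815.
CI: -6.559 ± 4.50815 → (-11.067, -2.051).
With 90% confidence, each one-unit increase in additive concentration (%) is associated with a change of between -11.067 and -2.051 MPa in tensile strength, holding the other predictors fixed.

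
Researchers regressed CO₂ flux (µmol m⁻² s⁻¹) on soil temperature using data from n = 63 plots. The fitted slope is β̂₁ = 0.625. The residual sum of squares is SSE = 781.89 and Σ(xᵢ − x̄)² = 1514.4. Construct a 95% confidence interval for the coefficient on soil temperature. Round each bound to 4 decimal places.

(0.4410, 0.8090)

MSE = SSE/(n − 2) = 781.89/61 = 12.8179.
SE(β̂₁) = √(MSE/Sₓₓ) = √(12.8179/1514.4) = 0.092.
df = n − 2 = 61.
t* = t_{0.025, 61} = 1.999624.
Margin = t* × SE = 1.999624 × 0.092 = 0.183965.
CI: 0.625 ± 0.183965 → (0.4410, 0.8090).
With 95% confidence, each one-unit increase in soil temperature is associated with a change of between 0.4410 and 0.8090 µmol m⁻² s⁻¹ in CO₂ flux.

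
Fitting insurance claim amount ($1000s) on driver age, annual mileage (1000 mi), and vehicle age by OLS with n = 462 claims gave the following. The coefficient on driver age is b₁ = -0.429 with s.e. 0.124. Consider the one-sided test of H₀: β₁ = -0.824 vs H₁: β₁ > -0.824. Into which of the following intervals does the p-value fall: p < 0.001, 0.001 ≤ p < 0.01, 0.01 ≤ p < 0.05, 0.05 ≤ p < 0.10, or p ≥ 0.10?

t = (-0.429 − (-0.824)) / 0.124 = 3.185.
df = n − k − 1 = 462 − 3 − 1 = 458.
One-sided p = P(T_{458} > t) ≈ 0.0008.
So p < 0.001.

p < 0.001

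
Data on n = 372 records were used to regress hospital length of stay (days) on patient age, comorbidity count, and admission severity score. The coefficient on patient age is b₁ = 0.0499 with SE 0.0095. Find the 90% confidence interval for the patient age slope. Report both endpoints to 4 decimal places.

(0.0342, 0.0656)

df = n − k − 1 = 372 − 3 − 1 = 368.
t* = t_{0.05, 368} = 1.649005.
Margin = t* × SE = 1.649005 × 0.0095 = 0.015666.
CI: 0.0499 ± 0.015666 → (0.0342, 0.0656).
With 90% confidence, each one-unit increase in patient age is associated with a change of between 0.0342 and 0.0656 days in hospital length of stay, holding the other predictors fixed.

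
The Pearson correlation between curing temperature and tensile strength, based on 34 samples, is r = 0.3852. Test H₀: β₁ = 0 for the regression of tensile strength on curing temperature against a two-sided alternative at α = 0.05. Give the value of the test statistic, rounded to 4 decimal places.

t = r·√(n − 2)/√(1 − r²) = 0.3852·√32/√0.851621 = 2.3612.
df = n − 2 = 32.
Two-sided p ≈ 0.0245, which is < 0.05, so reject H₀.
There is evidence of a linear association between curing temperature and tensile strength.

t = 2.3612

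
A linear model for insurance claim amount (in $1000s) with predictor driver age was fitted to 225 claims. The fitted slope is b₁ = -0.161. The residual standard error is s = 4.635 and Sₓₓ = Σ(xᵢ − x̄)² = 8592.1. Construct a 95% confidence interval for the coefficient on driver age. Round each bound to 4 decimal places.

(-0.2595, -0.0625)

SE(b₁) = s/√Sₓₓ = 4.635/√8592.1 = 0.0500035.
df = n − 2 = 223.
t* = t_{0.025, 223} = 1.970659.
Margin = t* × SE = 1.970659 × 0.0500035 = 0.098540.
CI: -0.161 ± 0.098540 → (-0.2595, -0.0625).
With 95% confidence, each one-unit increase in driver age is associated with a change of between -0.2595 and -0.0625 $1000s in insurance claim amount.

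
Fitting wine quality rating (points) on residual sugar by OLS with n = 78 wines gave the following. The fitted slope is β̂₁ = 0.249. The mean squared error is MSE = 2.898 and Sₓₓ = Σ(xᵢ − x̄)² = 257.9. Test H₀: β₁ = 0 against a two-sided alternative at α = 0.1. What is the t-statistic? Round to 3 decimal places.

SE(β̂₁) = √(MSE/Sₓₓ) = √(2.898/257.9) = 0.106004.
t = 0.249 / 0.106004 = 2.349.
df = n − 2 = 76.
Two-sided p ≈ 0.0214, which is < 0.1, so reject H₀.
There is evidence that residual sugar is associated with wine quality rating.

t = 2.349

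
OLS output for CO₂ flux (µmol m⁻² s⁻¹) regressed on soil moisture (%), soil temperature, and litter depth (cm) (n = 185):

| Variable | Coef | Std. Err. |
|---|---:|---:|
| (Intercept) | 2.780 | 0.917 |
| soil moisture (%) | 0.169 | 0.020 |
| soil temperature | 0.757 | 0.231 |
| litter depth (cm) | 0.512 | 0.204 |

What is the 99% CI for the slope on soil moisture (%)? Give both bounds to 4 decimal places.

(0.1169, 0.2211)

Read off: b = 0.169, SE = 0.020 for soil moisture (%).
df = n − k − 1 = 185 − 3 − 1 = 181.
t* = t_{0.005, 181} = 2.603264.
Margin = t* × SE = 2.603264 × 0.020 = 0.052065.
CI: 0.169 ± 0.052065 → (0.1169, 0.2211).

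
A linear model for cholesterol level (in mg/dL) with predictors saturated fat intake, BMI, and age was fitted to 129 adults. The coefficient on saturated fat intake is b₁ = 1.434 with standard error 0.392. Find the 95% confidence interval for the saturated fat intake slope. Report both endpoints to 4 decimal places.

(0.6582, 2.2098)

df = n − k − 1 = 129 − 3 − 1 = 125.
t* = t_{0.025, 125} = 1.979124.
Margin = t* × SE = 1.979124 × 0.392 = 0.775817.
CI: 1.434 ± 0.775817 → (0.6582, 2.2098).
With 95% confidence, each one-unit increase in saturated fat intake is associated with a change of between 0.6582 and 2.2098 mg/dL in cholesterol level, holding the other predictors fixed.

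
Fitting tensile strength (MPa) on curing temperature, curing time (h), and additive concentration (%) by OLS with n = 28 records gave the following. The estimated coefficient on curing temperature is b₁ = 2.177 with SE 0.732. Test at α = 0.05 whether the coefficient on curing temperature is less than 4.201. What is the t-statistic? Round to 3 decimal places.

t = -2.765

H₀: β₁ = 4.201 vs H₁: β₁ < 4.201.
t = (b₁ − β₁⁰)/SE = (2.177 − 4.201) / 0.732 = -2.765.
df = n − k − 1 = 28 − 3 − 1 = 24.
One-sided p ≈ 0.0054, which is < 0.05, so reject H₀.
There is evidence that the true slope on curing temperature is below 4.201 MPa per unit, holding the other predictors fixed.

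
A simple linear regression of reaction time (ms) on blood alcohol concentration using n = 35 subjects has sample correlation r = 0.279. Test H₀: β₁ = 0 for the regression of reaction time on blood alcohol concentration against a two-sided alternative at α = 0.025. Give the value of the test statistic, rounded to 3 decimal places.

t = 1.669

t = r·√(n − 2)/√(1 − r²) = 0.279·√33/√0.922159 = 1.669.
df = n − 2 = 33.
Two-sided p ≈ 0.1046, which is ≥ 0.025, so fail to reject H₀.
The data do not give significant evidence of a linear association between blood alcohol concentration and reaction time.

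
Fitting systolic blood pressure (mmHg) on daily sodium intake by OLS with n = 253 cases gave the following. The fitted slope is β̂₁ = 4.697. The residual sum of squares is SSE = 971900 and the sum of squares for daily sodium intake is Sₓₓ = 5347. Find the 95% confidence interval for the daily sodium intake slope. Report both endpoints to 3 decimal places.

(3.021, 6.373)

MSE = SSE/(n − 2) = 971900/251 = 3872.11.
SE(β̂₁) = √(MSE/Sₓₓ) = √(3872.11/5347) = 0.850979.
df = n − 2 = 251.
t* = t_{0.025, 251} = 1.96946.
Margin = t* × SE = 1.96946 × 0.850979 = 1.67597.
CI: 4.697 ± 1.67597 → (3.021, 6.373).
With 95% confidence, each one-unit increase in daily sodium intake is associated with a change of between 3.021 and 6.373 mmHg in systolic blood pressure.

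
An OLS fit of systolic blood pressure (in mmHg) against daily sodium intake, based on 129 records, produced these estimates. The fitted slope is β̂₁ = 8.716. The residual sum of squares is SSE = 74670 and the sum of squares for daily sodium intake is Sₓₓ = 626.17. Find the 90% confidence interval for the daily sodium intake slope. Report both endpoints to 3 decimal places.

(7.110, 10.322)

MSE = SSE/(n − 2) = 74670/127 = 587.953.
SE(β̂₁) = √(MSE/Sₓₓ) = √(587.953/626.17) = 0.969003.
df = n − 2 = 127.
t* = t_{0.05, 127} = 1.65694.
Margin = t* × SE = 1.65694 × 0.969003 = 1.60558.
CI: 8.716 ± 1.60558 → (7.110, 10.322).
With 90% confidence, each one-unit increase in daily sodium intake is associated with a change of between 7.110 and 10.322 mmHg in systolic blood pressure.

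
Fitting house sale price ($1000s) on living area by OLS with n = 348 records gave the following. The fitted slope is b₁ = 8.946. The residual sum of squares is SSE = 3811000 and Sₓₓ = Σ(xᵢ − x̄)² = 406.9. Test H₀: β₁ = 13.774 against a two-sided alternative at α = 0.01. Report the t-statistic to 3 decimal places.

MSE = SSE/(n − 2) = 3811000/346 = 11014.5.
SE(b₁) = √(MSE/Sₓₓ) = √(11014.5/406.9) = 5.20281.
t = (8.946 − 13.774) / 5.20281 = -0.928.
df = n − 2 = 346.
Two-sided p ≈ 0.3541, which is ≥ 0.01, so fail to reject H₀.
The data are consistent with a true slope of 13.774 $1000s per unit of living area.

t = -0.928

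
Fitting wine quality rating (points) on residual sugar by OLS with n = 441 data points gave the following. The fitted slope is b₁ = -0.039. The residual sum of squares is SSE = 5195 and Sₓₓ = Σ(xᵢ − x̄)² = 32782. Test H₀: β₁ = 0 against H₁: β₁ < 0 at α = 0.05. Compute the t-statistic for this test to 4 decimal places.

t = -2.0527

MSE = SSE/(n − 2) = 5195/439 = 11.8337.
SE(b₁) = √(MSE/Sₓₓ) = √(11.8337/32782) = 0.0189995.
t = -0.039 / 0.0189995 = -2.0527.
df = n − 2 = 439.
One-sided p ≈ 0.0203, which is < 0.05, so reject H₀.
There is evidence that the true slope on residual sugar is negative.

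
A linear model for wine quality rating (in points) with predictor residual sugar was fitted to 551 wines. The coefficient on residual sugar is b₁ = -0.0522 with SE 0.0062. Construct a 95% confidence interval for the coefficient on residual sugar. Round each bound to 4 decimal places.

(-0.0644, -0.0400)

df = n − 2 = 551 − 2 = 549.
t* = t_{0.025, 549} = 1.964294.
Margin = t* × SE = 1.964294 × 0.0062 = 0.012179.
CI: -0.0522 ± 0.012179 → (-0.0644, -0.0400).
With 95% confidence, each one-unit increase in residual sugar is associated with a change of between -0.0644 and -0.0400 points in wine quality rating.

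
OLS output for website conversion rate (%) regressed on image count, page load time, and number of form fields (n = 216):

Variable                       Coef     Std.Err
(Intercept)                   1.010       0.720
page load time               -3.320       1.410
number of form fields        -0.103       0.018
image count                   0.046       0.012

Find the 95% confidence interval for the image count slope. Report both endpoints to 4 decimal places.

(0.0223, 0.0697)

Read off: b = 0.046, SE = 0.012 for image count.
df = n − k − 1 = 216 − 3 − 1 = 212.
t* = t_{0.025, 212} = 1.971217.
Margin = t* × SE = 1.971217 × 0.012 = 0.023655.
CI: 0.046 ± 0.023655 → (0.0223, 0.0697).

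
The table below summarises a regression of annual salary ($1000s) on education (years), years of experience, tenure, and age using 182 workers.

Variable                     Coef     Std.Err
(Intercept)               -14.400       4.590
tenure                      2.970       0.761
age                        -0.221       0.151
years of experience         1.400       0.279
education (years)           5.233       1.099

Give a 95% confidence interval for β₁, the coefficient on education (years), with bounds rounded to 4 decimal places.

(3.0642, 7.4018)

Read off: b = 5.233, SE = 1.099 for education (years).
df = n − k − 1 = 182 − 4 − 1 = 177.
t* = t_{0.025, 177} = 1.973457.
Margin = t* × SE = 1.973457 × 1.099 = 2.168829.
CI: 5.233 ± 2.168829 → (3.0642, 7.4018).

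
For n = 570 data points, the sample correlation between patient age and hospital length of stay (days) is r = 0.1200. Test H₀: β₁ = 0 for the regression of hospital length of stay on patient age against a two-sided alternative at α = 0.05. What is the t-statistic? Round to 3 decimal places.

t = 2.881

t = r·√(n − 2)/√(1 − r²) = 0.1200·√568/√0.9856 = 2.881.
df = n − 2 = 568.
Two-sided p ≈ 0.0041, which is < 0.05, so reject H₀.
There is evidence of a linear association between patient age and hospital length of stay.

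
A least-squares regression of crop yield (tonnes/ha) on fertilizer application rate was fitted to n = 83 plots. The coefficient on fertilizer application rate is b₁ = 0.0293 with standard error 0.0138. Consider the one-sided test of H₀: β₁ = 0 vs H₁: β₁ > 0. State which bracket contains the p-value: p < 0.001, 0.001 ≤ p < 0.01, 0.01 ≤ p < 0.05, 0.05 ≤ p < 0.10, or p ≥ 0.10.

0.01 ≤ p < 0.05

t = 0.0293 / 0.0138 = 2.123.
df = n − 2 = 83 − 2 = 81.
One-sided p = P(T_{81} > t) ≈ 0.0184.
So 0.01 ≤ p < 0.05.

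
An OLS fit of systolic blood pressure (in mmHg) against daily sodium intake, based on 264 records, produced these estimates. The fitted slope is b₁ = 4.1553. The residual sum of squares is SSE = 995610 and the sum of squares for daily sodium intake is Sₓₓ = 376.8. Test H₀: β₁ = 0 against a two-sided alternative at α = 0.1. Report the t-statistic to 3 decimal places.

MSE = SSE/(n − 2) = 995610/262 = 3800.04.
SE(b₁) = √(MSE/Sₓₓ) = √(3800.04/376.8) = 3.17569.
t = 4.1553 / 3.17569 = 1.308.
df = n − 2 = 262.
Two-sided p ≈ 0.1919, which is ≥ 0.1, so fail to reject H₀.
The data do not give significant evidence of an association between daily sodium intake and systolic blood pressure.

t = 1.308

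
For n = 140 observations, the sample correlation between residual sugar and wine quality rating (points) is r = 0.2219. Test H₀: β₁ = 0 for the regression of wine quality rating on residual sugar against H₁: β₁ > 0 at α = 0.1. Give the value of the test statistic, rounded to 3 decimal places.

t = r·√(n − 2)/√(1 − r²) = 0.2219·√138/√0.95076 = 2.673.
df = n − 2 = 138.
One-sided p ≈ 0.0042, which is < 0.1, so reject H₀.
There is evidence of a linear association between residual sugar and wine quality rating.

t = 2.673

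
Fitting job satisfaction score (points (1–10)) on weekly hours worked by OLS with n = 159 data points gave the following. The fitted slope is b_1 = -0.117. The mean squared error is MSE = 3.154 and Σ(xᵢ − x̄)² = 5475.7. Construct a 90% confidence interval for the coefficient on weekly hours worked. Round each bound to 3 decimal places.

SE(b_1) = √(MSE/Sₓₓ) = √(3.154/5475.7) = 0.024.
df = n − 2 = 157.
t* = t_{0.05, 157} = 1.654617.
Margin = t* × SE = 1.654617 × 0.024 = 0.03971.
CI: -0.117 ± 0.03971 → (-0.157, -0.077).
With 90% confidence, each one-unit increase in weekly hours worked is associated with a change of between -0.157 and -0.077 points (1–10) in job satisfaction score.

(-0.157, -0.077)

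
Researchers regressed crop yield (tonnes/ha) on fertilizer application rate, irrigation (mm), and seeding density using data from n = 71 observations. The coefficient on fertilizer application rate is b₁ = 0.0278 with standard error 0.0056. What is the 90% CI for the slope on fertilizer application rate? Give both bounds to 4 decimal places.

(0.0185, 0.0371)

df = n − k − 1 = 71 − 3 − 1 = 67.
t* = t_{0.05, 67} = 1.667916.
Margin = t* × SE = 1.667916 × 0.0056 = 0.009340.
CI: 0.0278 ± 0.009340 → (0.0185, 0.0371).
With 90% confidence, each one-unit increase in fertilizer application rate is associated with a change of between 0.0185 and 0.0371 tonnes/ha in crop yield, holding the other predictors fixed.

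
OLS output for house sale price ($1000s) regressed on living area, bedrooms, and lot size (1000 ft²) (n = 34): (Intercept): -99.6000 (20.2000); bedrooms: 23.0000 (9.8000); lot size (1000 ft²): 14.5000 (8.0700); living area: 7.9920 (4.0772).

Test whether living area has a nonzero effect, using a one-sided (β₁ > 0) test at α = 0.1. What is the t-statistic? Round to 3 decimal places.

t = 1.960

Read off: b = 7.9920, SE = 4.0772 for living area.
H₀: β₁ = 0 vs H₁: β₁ > 0.
t = 7.9920 / 4.0772 = 1.960.
df = n − k − 1 = 34 − 3 − 1 = 30.
One-sided p ≈ 0.0297, which is < 0.1, so reject H₀.
There is evidence that the true slope on living area is positive, holding the other predictors fixed.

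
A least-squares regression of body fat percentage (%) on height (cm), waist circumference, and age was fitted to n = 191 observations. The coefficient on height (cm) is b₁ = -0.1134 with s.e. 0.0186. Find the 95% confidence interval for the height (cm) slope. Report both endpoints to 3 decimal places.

(-0.150, -0.077)

df = n − k − 1 = 191 − 3 − 1 = 187.
t* = t_{0.025, 187} = 1.972731.
Margin = t* × SE = 1.972731 × 0.0186 = 0.03669.
CI: -0.1134 ± 0.03669 → (-0.150, -0.077).
With 95% confidence, each one-unit increase in height (cm) is associated with a change of between -0.150 and -0.077 % in body fat percentage, holding the other predictors fixed.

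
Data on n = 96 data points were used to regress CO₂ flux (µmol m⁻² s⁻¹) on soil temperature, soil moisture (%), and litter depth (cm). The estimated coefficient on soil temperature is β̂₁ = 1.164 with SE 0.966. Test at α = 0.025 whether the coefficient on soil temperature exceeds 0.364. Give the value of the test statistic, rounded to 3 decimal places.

H₀: β₁ = 0.364 vs H₁: β₁ > 0.364.
t = (β̂₁ − β₁⁰)/SE = (1.164 − 0.364) / 0.966 = 0.828.
df = n − k − 1 = 96 − 3 − 1 = 92.
One-sided p ≈ 0.2049, which is ≥ 0.025, so fail to reject H₀.
The data do not give significant evidence that the true slope on soil temperature exceeds 0.364 µmol m⁻² s⁻¹ per unit, holding the other predictors fixed.

t = 0.828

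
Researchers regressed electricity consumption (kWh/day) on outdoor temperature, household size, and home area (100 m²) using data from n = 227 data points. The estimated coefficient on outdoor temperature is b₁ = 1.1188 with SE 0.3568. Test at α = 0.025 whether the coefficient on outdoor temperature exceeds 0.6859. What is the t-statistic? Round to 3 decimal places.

t = 1.213

H₀: β₁ = 0.6859 vs H₁: β₁ > 0.6859.
t = (b₁ − β₁⁰)/SE = (1.1188 − 0.6859) / 0.3568 = 1.213.
df = n − k − 1 = 227 − 3 − 1 = 223.
One-sided p ≈ 0.1132, which is ≥ 0.025, so fail to reject H₀.
The data do not give significant evidence that the true slope on outdoor temperature exceeds 0.6859 kWh/day per unit, holding the other predictors fixed.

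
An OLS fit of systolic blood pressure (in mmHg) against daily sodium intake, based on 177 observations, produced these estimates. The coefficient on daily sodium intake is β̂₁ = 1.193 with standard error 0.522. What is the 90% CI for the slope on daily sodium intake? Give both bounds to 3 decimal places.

(0.330, 2.056)

df = n − 2 = 177 − 2 = 175.
t* = t_{0.05, 175} = 1.653607.
Margin = t* × SE = 1.653607 × 0.522 = 0.86318.
CI: 1.193 ± 0.86318 → (0.330, 2.056).
With 90% confidence, each one-unit increase in daily sodium intake is associated with a change of between 0.330 and 2.056 mmHg in systolic blood pressure.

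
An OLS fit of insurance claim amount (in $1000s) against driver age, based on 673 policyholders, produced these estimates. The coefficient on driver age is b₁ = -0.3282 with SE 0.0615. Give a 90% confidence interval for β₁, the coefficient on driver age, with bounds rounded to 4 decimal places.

(-0.4295, -0.2269)

df = n − 2 = 673 − 2 = 671.
t* = t_{0.05, 671} = 1.647128.
Margin = t* × SE = 1.647128 × 0.0615 = 0.101298.
CI: -0.3282 ± 0.101298 → (-0.4295, -0.2269).
With 90% confidence, each one-unit increase in driver age is associated with a change of between -0.4295 and -0.2269 $1000s in insurance claim amount.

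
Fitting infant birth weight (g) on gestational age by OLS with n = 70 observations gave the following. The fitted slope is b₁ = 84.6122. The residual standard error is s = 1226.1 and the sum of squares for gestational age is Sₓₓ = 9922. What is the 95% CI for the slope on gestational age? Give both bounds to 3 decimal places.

SE(b₁) = s/√Sₓₓ = 1226.1/√9922 = 12.3091.
df = n − 2 = 68.
t* = t_{0.025, 68} = 1.995469.
Margin = t* × SE = 1.995469 × 12.3091 = 24.56243.
CI: 84.6122 ± 24.56243 → (60.050, 109.175).
With 95% confidence, each one-unit increase in gestational age is associated with a change of between 60.050 and 109.175 g in infant birth weight.

(60.050, 109.175)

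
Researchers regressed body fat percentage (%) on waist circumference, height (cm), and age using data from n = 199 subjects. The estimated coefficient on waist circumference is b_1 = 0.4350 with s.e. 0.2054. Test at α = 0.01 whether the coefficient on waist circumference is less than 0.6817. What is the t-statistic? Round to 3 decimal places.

t = -1.201

H₀: β₁ = 0.6817 vs H₁: β₁ < 0.6817.
t = (b_1 − β₁⁰)/SE = (0.4350 − 0.6817) / 0.2054 = -1.201.
df = n − k − 1 = 199 − 3 − 1 = 195.
One-sided p ≈ 0.1156, which is ≥ 0.01, so fail to reject H₀.
The data do not give significant evidence that the true slope on waist circumference is below 0.6817 % per unit, holding the other predictors fixed.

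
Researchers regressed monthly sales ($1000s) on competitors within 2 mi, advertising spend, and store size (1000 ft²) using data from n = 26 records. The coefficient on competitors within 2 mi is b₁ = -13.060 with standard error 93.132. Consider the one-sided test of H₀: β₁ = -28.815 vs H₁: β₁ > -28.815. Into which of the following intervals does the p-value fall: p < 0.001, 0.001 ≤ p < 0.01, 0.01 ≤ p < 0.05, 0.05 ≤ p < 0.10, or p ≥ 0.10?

p ≥ 0.10

t = (-13.060 − (-28.815)) / 93.132 = 0.169.
df = n − k − 1 = 26 − 3 − 1 = 22.
One-sided p = P(T_{22} > t) ≈ 0.4336.
So p ≥ 0.10.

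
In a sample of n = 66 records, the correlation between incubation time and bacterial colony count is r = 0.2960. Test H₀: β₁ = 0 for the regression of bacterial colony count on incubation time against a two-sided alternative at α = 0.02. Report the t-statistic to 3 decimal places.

t = 2.479

t = r·√(n − 2)/√(1 − r²) = 0.2960·√64/√0.912384 = 2.479.
df = n − 2 = 64.
Two-sided p ≈ 0.0158, which is < 0.02, so reject H₀.
There is evidence of a linear association between incubation time and bacterial colony count.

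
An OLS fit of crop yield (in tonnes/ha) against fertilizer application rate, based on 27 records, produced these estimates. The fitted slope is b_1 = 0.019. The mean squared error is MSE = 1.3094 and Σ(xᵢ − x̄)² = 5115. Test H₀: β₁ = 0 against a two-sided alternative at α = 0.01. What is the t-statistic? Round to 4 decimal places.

SE(b_1) = √(MSE/Sₓₓ) = √(1.3094/5115) = 0.0159998.
t = 0.019 / 0.0159998 = 1.1875.
df = n − 2 = 25.
Two-sided p ≈ 0.2462, which is ≥ 0.01, so fail to reject H₀.
The data do not give significant evidence of an association between fertilizer application rate and crop yield.

t = 1.1875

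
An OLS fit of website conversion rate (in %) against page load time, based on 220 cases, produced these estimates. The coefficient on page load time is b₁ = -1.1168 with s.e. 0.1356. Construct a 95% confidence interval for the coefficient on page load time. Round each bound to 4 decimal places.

(-1.3841, -0.8495)

df = n − 2 = 220 − 2 = 218.
t* = t_{0.025, 218} = 1.970906.
Margin = t* × SE = 1.970906 × 0.1356 = 0.267255.
CI: -1.1168 ± 0.267255 → (-1.3841, -0.8495).
With 95% confidence, each one-unit increase in page load time is associated with a change of between -1.3841 and -0.8495 % in website conversion rate.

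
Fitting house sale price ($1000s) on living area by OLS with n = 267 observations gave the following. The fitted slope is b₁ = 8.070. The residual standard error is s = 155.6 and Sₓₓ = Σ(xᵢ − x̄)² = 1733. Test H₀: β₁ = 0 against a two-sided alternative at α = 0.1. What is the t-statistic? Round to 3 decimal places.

SE(b₁) = s/√Sₓₓ = 155.6/√1733 = 3.73775.
t = 8.070 / 3.73775 = 2.159.
df = n − 2 = 265.
Two-sided p ≈ 0.0317, which is < 0.1, so reject H₀.
There is evidence that living area is associated with house sale price.

t = 2.159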